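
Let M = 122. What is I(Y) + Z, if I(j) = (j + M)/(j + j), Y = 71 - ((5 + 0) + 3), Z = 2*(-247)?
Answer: -62059/126 ≈ -492.53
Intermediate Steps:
Z = -494
Y = 63 (Y = 71 - (5 + 3) = 71 - 1*8 = 71 - 8 = 63)
I(j) = (122 + j)/(2*j) (I(j) = (j + 122)/(j + j) = (122 + j)/((2*j)) = (122 + j)*(1/(2*j)) = (122 + j)/(2*j))
I(Y) + Z = (½)*(122 + 63)/63 - 494 = (½)*(1/63)*185 - 494 = 185/126 - 494 = -62059/126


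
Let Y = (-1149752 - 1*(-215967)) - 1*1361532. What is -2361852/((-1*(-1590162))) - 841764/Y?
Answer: -680442986886/608320978559 ≈ -1.1186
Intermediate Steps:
Y = -2295317 (Y = (-1149752 + 215967) - 1361532 = -933785 - 1361532 = -2295317)
-2361852/((-1*(-1590162))) - 841764/Y = -2361852/((-1*(-1590162))) - 841764/(-2295317) = -2361852/1590162 - 841764*(-1/2295317) = -2361852*1/1590162 + 841764/2295317 = -393642/265027 + 841764/2295317 = -680442986886/608320978559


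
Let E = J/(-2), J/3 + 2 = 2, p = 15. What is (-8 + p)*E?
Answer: 0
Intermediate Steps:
J = 0 (J = -6 + 3*2 = -6 + 6 = 0)
E = 0 (E = 0/(-2) = 0*(-1/2) = 0)
(-8 + p)*E = (-8 + 15)*0 = 7*0 = 0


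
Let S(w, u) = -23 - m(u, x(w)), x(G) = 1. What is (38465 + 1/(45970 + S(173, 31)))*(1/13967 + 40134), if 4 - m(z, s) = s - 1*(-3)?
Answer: 990691593253591124/641741749 ≈ 1.5438e+9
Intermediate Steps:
m(z, s) = 1 - s (m(z, s) = 4 - (s - 1*(-3)) = 4 - (s + 3) = 4 - (3 + s) = 4 + (-3 - s) = 1 - s)
S(w, u) = -23 (S(w, u) = -23 - (1 - 1*1) = -23 - (1 - 1) = -23 - 1*0 = -23 + 0 = -23)
(38465 + 1/(45970 + S(173, 31)))*(1/13967 + 40134) = (38465 + 1/(45970 - 23))*(1/13967 + 40134) = (38465 + 1/45947)*(1/13967 + 40134) = (38465 + 1/45947)*(560551579/13967) = (1767351356/45947)*(560551579/13967) = 990691593253591124/641741749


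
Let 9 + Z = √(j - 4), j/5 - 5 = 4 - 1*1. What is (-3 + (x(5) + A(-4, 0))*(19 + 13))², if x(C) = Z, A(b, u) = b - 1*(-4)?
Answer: 9801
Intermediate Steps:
j = 40 (j = 25 + 5*(4 - 1*1) = 25 + 5*(4 - 1) = 25 + 5*3 = 25 + 15 = 40)
Z = -3 (Z = -9 + √(40 - 4) = -9 + √36 = -9 + 6 = -3)
A(b, u) = 4 + b (A(b, u) = b + 4 = 4 + b)
x(C) = -3
(-3 + (x(5) + A(-4, 0))*(19 + 13))² = (-3 + (-3 + (4 - 4))*(19 + 13))² = (-3 + (-3 + 0)*32)² = (-3 - 3*32)² = (-3 - 96)² = (-99)² = 9801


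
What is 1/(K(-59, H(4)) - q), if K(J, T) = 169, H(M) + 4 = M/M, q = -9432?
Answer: 1/9601 ≈ 0.00010416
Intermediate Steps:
H(M) = -3 (H(M) = -4 + M/M = -4 + 1 = -3)
1/(K(-59, H(4)) - q) = 1/(169 - 1*(-9432)) = 1/(169 + 9432) = 1/9601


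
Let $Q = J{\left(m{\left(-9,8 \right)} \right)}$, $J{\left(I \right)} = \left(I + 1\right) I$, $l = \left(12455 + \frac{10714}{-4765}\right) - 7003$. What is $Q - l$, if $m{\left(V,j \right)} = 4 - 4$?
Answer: $- \frac{25968066}{4765} \approx -5449.8$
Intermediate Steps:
$l = \frac{25968066}{4765}$ ($l = \left(12455 + 10714 \left(- \frac{1}{4765}\right)\right) - 7003 = \left(12455 - \frac{10714}{4765}\right) - 7003 = \frac{59337361}{4765} - 7003 = \frac{25968066}{4765} \approx 5449.8$)
$m{\left(V,j \right)} = 0$
$J{\left(I \right)} = I \left(1 + I\right)$ ($J{\left(I \right)} = \left(1 + I\right) I = I \left(1 + I\right)$)
$Q = 0$ ($Q = 0 \left(1 + 0\right) = 0 \cdot 1 = 0$)
$Q - l = 0 - \frac{25968066}{4765} = - \frac{25968066}{4765}$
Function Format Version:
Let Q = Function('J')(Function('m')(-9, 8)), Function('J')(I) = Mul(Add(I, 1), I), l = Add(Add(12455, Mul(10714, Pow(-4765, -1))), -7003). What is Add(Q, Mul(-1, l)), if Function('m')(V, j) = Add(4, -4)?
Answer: Rational(-25968066, 4765) ≈ -5449.8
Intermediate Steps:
l = Rational(25968066, 4765) (l = Add(Add(12455, Mul(10714, Rational(-1, 4765))), -7003) = Add(Add(12455, Rational(-10714, 4765)), -7003) = Add(Rational(59337361, 4765), -7003) = Rational(25968066, 4765) ≈ 5449.8)
Function('m')(V, j) = 0
Function('J')(I) = Mul(I, Add(1, I)) (Function('J')(I) = Mul(Add(1, I), I) = Mul(I, Add(1, I)))
Q = 0 (Q = Mul(0, Add(1, 0)) = Mul(0, 1) = 0)
Add(Q, Mul(-1, l)) = Add(0, Mul(-1, Rational(25968066, 4765))) = Add(0, Rational(-25968066, 4765)) = Rational(-25968066, 4765)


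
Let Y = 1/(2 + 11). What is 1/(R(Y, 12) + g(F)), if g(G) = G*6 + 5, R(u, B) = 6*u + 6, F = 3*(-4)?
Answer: -13/787 ≈ -0.016518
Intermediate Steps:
Y = 1/13 ≈ 0.076923
F = -12
R(u, B) = 6 + 6*u
g(G) = 5 + 6*G (g(G) = 6*G + 5 = 5 + 6*G)
1/(R(Y, 12) + g(F)) = 1/((6 + 6*(1/13)) + (5 + 6*(-12))) = 1/((6 + 6/13) + (5 - 72)) = 1/(84/13 - 67) = 1/(-787/13) = -13/787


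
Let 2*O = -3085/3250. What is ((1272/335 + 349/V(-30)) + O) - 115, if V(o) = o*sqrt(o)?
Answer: -9727119/87100 + 349*I*sqrt(30)/900 ≈ -111.68 + 2.1239*I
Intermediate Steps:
O = -617/1300 (O = (-3085/3250)/2 = (-3085*1/3250)/2 = (1/2)*(-617/650) = -617/1300 ≈ -0.47462)
V(o) = o**(3/2)
((1272/335 + 349/V(-30)) + O) - 115 = ((1272/335 + 349/((-30)**(3/2))) - 617/1300) - 115 = ((1272*(1/335) + 349/((-30*I*sqrt(30)))) - 617/1300) - 115 = ((1272/335 + 349*(I*sqrt(30)/900)) - 617/1300) - 115 = ((1272/335 + 349*I*sqrt(30)/900) - 617/1300) - 115 = (289381/87100 + 349*I*sqrt(30)/900) - 115 = -9727119/87100 + 349*I*sqrt(30)/900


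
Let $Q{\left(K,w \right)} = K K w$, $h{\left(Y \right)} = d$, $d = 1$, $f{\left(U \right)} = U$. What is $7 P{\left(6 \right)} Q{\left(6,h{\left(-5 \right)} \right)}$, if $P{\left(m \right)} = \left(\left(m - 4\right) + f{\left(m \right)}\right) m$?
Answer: $12096$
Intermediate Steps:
$P{\left(m \right)} = m \left(-4 + 2 m\right)$ ($P{\left(m \right)} = \left(\left(m - 4\right) + m\right) m = \left(\left(-4 + m\right) + m\right) m = \left(-4 + 2 m\right) m = m \left(-4 + 2 m\right)$)
$h{\left(Y \right)} = 1$
$Q{\left(K,w \right)} = w K^{2}$
$7 P{\left(6 \right)} Q{\left(6,h{\left(-5 \right)} \right)} = 7 \cdot 2 \cdot 6 \left(-2 + 6\right) 1 \cdot 6^{2} = 7 \cdot 2 \cdot 6 \cdot 4 \cdot 1 \cdot 36 = 7 \cdot 48 \cdot 36 = 336 \cdot 36 = 12096$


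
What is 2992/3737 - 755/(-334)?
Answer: 3820763/1248158 ≈ 3.0611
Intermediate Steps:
2992/3737 - 755/(-334) = 2992*(1/3737) - 755*(-1/334) = 2992/3737 + 755/334 = 3820763/1248158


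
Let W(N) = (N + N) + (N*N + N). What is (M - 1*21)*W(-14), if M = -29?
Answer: -7700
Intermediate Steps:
W(N) = N² + 3*N (W(N) = 2*N + (N² + N) = 2*N + (N + N²) = N² + 3*N)
(M - 1*21)*W(-14) = (-29 - 1*21)*(-14*(3 - 14)) = (-29 - 21)*(-14*(-11)) = -50*154 = -7700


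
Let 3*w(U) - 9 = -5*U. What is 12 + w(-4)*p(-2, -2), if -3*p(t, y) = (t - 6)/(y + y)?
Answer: 50/9 ≈ 5.5556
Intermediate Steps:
p(t, y) = -(-6 + t)/(6*y) (p(t, y) = -(t - 6)/(3*(y + y)) = -(-6 + t)/(3*(2*y)) = -(-6 + t)*1/(2*y)/3 = -(-6 + t)/(6*y))
w(U) = 3 - 5*U/3 (w(U) = 3 + (-5*U)/3 = 3 - 5*U/3)
12 + w(-4)*p(-2, -2) = 12 + (3 - 5/3*(-4))*((1/6)*(6 - 1*(-2))/(-2)) = 12 + (3 + 20/3)*((1/6)*(-1/2)*(6 + 2)) = 12 + 29*((1/6)*(-1/2)*8)/3 = 12 + (29/3)*(-2/3) = 12 - 58/9 = 50/9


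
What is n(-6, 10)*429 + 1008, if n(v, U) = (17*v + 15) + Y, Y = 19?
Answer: -28164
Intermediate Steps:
n(v, U) = 34 + 17*v (n(v, U) = (17*v + 15) + 19 = (15 + 17*v) + 19 = 34 + 17*v)
n(-6, 10)*429 + 1008 = (34 + 17*(-6))*429 + 1008 = (34 - 102)*429 + 1008 = -68*429 + 1008 = -29172 + 1008 = -28164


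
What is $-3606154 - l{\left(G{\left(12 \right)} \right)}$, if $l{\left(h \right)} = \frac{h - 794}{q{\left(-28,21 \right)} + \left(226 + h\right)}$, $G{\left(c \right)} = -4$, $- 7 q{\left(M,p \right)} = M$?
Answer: $- \frac{407495003}{113} \approx -3.6062 \cdot 10^{6}$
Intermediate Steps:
$q{\left(M,p \right)} = - \frac{M}{7}$
$l{\left(h \right)} = \frac{-794 + h}{230 + h}$ ($l{\left(h \right)} = \frac{h - 794}{\left(- \frac{1}{7}\right) \left(-28\right) + \left(226 + h\right)} = \frac{-794 + h}{4 + \left(226 + h\right)} = \frac{-794 + h}{230 + h}$)
$-3606154 - l{\left(G{\left(12 \right)} \right)} = -3606154 - \frac{-794 - 4}{230 - 4} = -3606154 - \frac{1}{226} \left(-798\right) = -3606154 - - \frac{399}{113} = -3606154 + \frac{399}{113} = - \frac{407495003}{113}$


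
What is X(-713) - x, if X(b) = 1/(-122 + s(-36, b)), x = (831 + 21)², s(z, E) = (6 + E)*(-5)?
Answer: -2477510351/3413 ≈ -7.2590e+5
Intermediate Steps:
s(z, E) = -30 - 5*E
x = 725904 (x = 852² = 725904)
X(b) = 1/(-152 - 5*b) (X(b) = 1/(-122 + (-30 - 5*b)) = 1/(-152 - 5*b))
X(-713) - x = -1/(152 + 5*(-713)) - 1*725904 = -1/(152 - 3565) - 725904 = -1/(-3413) - 725904 = -1*(-1/3413) - 725904 = 1/3413 - 725904 = -2477510351/3413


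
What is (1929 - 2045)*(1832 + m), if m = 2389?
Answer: -489636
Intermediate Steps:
(1929 - 2045)*(1832 + m) = (1929 - 2045)*(1832 + 2389) = -116*4221 = -489636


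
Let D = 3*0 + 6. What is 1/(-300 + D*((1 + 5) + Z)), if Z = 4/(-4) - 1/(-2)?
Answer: -1/267 ≈ -0.0037453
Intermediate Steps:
Z = -1/2 (Z = 4*(-1/4) - 1*(-1/2) = -1 + 1/2 = -1/2 ≈ -0.50000)
D = 6 (D = 0 + 6 = 6)
1/(-300 + D*((1 + 5) + Z)) = 1/(-300 + 6*((1 + 5) - 1/2)) = 1/(-300 + 6*(6 - 1/2)) = 1/(-300 + 6*(11/2)) = 1/(-300 + 33) = 1/(-267) = -1/267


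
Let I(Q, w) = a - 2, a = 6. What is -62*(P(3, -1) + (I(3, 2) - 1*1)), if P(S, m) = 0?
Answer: -186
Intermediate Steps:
I(Q, w) = 4 (I(Q, w) = 6 - 2 = 4)
-62*(P(3, -1) + (I(3, 2) - 1*1)) = -62*(0 + (4 - 1*1)) = -62*(0 + (4 - 1)) = -62*(0 + 3) = -62*3 = -186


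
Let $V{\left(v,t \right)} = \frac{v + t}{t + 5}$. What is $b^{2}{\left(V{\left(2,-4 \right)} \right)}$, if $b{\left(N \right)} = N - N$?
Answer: $0$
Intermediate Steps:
$V{\left(v,t \right)} = \frac{t + v}{5 + t}$
$b{\left(N \right)} = 0$
$b^{2}{\left(V{\left(2,-4 \right)} \right)} = 0^{2} = 0$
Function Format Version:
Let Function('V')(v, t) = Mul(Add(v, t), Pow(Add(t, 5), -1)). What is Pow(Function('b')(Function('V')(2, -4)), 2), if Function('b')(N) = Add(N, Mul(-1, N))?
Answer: 0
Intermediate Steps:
Function('V')(v, t) = Mul(Pow(Add(5, t), -1), Add(t, v)) (Function('V')(v, t) = Mul(Add(t, v), Pow(Add(5, t), -1)) = Mul(Pow(Add(5, t), -1), Add(t, v)))
Function('b')(N) = 0
Pow(Function('b')(Function('V')(2, -4)), 2) = Pow(0, 2) = 0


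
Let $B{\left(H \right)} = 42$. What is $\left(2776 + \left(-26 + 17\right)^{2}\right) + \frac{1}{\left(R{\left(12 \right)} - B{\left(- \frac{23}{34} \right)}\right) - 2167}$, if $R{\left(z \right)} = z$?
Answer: $\frac{6276828}{2197} \approx 2857.0$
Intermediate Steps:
$\left(2776 + \left(-26 + 17\right)^{2}\right) + \frac{1}{\left(R{\left(12 \right)} - B{\left(- \frac{23}{34} \right)}\right) - 2167} = \left(2776 + \left(-26 + 17\right)^{2}\right) + \frac{1}{\left(12 - 42\right) - 2167} = \left(2776 + \left(-9\right)^{2}\right) + \frac{1}{\left(12 - 42\right) - 2167} = \left(2776 + 81\right) + \frac{1}{-30 - 2167} = 2857 + \frac{1}{-2197} = 2857 - \frac{1}{2197} = \frac{6276828}{2197}$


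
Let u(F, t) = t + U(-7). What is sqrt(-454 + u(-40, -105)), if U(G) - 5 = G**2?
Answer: I*sqrt(505) ≈ 22.472*I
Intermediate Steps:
U(G) = 5 + G**2
u(F, t) = 54 + t (u(F, t) = t + (5 + (-7)**2) = t + (5 + 49) = t + 54 = 54 + t)
sqrt(-454 + u(-40, -105)) = sqrt(-454 + (54 - 105)) = sqrt(-454 - 51) = sqrt(-505) = I*sqrt(505)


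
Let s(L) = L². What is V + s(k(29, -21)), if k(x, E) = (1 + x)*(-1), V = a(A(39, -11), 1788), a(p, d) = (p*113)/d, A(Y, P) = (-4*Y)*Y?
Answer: 76809/149 ≈ 515.50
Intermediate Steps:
A(Y, P) = -4*Y²
a(p, d) = 113*p/d (a(p, d) = (113*p)/d = 113*p/d)
V = -57291/149 (V = 113*(-4*39²)/1788 = 113*(-4*1521)*(1/1788) = 113*(-6084)*(1/1788) = -57291/149 ≈ -384.50)
k(x, E) = -1 - x
V + s(k(29, -21)) = -57291/149 + (-1 - 1*29)² = -57291/149 + (-1 - 29)² = -57291/149 + (-30)² = -57291/149 + 900 = 76809/149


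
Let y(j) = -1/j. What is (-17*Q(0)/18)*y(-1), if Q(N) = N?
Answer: 0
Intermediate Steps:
(-17*Q(0)/18)*y(-1) = (-0/18)*(-1/(-1)) = (-0/18)*(-1*(-1)) = -17*0*1 = 0*1 = 0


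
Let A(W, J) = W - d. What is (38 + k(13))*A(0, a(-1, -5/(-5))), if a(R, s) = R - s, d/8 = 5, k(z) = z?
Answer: -2040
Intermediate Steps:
d = 40 (d = 8*5 = 40)
A(W, J) = -40 + W (A(W, J) = W - 1*40 = W - 40 = -40 + W)
(38 + k(13))*A(0, a(-1, -5/(-5))) = (38 + 13)*(-40 + 0) = 51*(-40) = -2040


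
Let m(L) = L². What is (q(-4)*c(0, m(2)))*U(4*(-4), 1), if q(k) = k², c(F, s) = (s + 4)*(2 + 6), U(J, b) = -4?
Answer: -4096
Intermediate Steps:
c(F, s) = 32 + 8*s (c(F, s) = (4 + s)*8 = 32 + 8*s)
(q(-4)*c(0, m(2)))*U(4*(-4), 1) = ((-4)²*(32 + 8*2²))*(-4) = (16*(32 + 8*4))*(-4) = (16*(32 + 32))*(-4) = (16*64)*(-4) = 1024*(-4) = -4096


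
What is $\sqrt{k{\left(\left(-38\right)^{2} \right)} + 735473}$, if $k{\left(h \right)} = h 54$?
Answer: $7 \sqrt{16601} \approx 901.91$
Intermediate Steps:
$k{\left(h \right)} = 54 h$
$\sqrt{k{\left(\left(-38\right)^{2} \right)} + 735473} = \sqrt{54 \left(-38\right)^{2} + 735473} = \sqrt{54 \cdot 1444 + 735473} = \sqrt{77976 + 735473} = \sqrt{813449} = 7 \sqrt{16601}$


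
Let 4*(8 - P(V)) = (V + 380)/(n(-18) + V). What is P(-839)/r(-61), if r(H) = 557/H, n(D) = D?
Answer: -1644865/1909396 ≈ -0.86146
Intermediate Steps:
P(V) = 8 - (380 + V)/(4*(-18 + V)) (P(V) = 8 - (V + 380)/(4*(-18 + V)) = 8 - (380 + V)/(4*(-18 + V)))
P(-839)/r(-61) = ((-956 + 31*(-839))/(4*(-18 - 839)))/((557/(-61))) = ((1/4)*(-956 - 26009)/(-857))/((557*(-1/61))) = ((1/4)*(-1/857)*(-26965))/(-557/61) = (26965/3428)*(-61/557) = -1644865/1909396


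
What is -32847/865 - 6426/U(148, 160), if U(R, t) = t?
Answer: -1081401/13840 ≈ -78.136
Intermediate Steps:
-32847/865 - 6426/U(148, 160) = -32847/865 - 6426/160 = -32847*1/865 - 6426*1/160 = -32847/865 - 3213/80 = -1081401/13840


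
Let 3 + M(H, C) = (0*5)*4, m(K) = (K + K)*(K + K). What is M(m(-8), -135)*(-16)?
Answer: 48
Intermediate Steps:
m(K) = 4*K² (m(K) = (2*K)*(2*K) = 4*K²)
M(H, C) = -3 (M(H, C) = -3 + (0*5)*4 = -3 + 0*4 = -3 + 0 = -3)
M(m(-8), -135)*(-16) = -3*(-16) = 48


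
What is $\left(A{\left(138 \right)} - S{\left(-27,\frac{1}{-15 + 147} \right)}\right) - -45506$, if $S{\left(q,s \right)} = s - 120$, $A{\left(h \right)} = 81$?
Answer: $\frac{6033323}{132} \approx 45707.0$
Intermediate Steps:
$S{\left(q,s \right)} = -120 + s$
$\left(A{\left(138 \right)} - S{\left(-27,\frac{1}{-15 + 147} \right)}\right) - -45506 = \left(81 - \left(-120 + \frac{1}{-15 + 147}\right)\right) - -45506 = \left(81 - \left(-120 + \frac{1}{132}\right)\right) + 45506 = \left(81 - - \frac{15839}{132}\right) + 45506 = \left(81 + \frac{15839}{132}\right) + 45506 = \frac{26531}{132} + 45506 = \frac{6033323}{132}$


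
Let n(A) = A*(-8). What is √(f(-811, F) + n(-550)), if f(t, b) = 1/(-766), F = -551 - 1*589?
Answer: √2581725634/766 ≈ 66.333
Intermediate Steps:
F = -1140 (F = -551 - 589 = -1140)
f(t, b) = -1/766
n(A) = -8*A
√(f(-811, F) + n(-550)) = √(-1/766 - 8*(-550)) = √(-1/766 + 4400) = √(3370399/766) = √2581725634/766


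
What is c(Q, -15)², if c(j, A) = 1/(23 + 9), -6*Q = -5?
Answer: 1/1024 ≈ 0.00097656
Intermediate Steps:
Q = ⅚ (Q = -⅙*(-5) = ⅚ ≈ 0.83333)
c(j, A) = 1/32
c(Q, -15)² = (1/32)² = 1/1024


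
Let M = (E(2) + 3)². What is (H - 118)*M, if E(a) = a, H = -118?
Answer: -5900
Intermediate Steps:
M = 25 (M = (2 + 3)² = 5² = 25)
(H - 118)*M = (-118 - 118)*25 = -236*25 = -5900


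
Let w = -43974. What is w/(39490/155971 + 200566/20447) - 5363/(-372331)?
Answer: -8702538246958532495/1991346054752816 ≈ -4370.2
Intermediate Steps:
w/(39490/155971 + 200566/20447) - 5363/(-372331) = -43974/(39490/155971 + 200566/20447) - 5363/(-372331) = -43974/(39490*(1/155971) + 200566*(1/20447)) - 5363*(-1/372331) = -43974/(39490/155971 + 200566/20447) + 5363/372331 = -43974/32089931616/3189139037 + 5363/372331 = -43974*3189139037/32089931616 + 5363/372331 = -23373200002173/5348321936 + 5363/372331 = -8702538246958532495/1991346054752816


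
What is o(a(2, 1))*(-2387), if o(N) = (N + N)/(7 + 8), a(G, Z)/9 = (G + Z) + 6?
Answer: -128898/5 ≈ -25780.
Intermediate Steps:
a(G, Z) = 54 + 9*G + 9*Z (a(G, Z) = 9*((G + Z) + 6) = 9*(6 + G + Z) = 54 + 9*G + 9*Z)
o(N) = 2*N/15 (o(N) = (2*N)/15 = (2*N)*(1/15) = 2*N/15)
o(a(2, 1))*(-2387) = (2*(54 + 9*2 + 9*1)/15)*(-2387) = (2*(54 + 18 + 9)/15)*(-2387) = ((2/15)*81)*(-2387) = (54/5)*(-2387) = -128898/5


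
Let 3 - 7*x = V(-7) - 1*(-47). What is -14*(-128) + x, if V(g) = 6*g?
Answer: 12542/7 ≈ 1791.7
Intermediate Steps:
x = -2/7 (x = 3/7 - (6*(-7) - 1*(-47))/7 = 3/7 - (-42 + 47)/7 = 3/7 - ⅐*5 = 3/7 - 5/7 = -2/7 ≈ -0.28571)
-14*(-128) + x = -14*(-128) - 2/7 = 1792 - 2/7 = 12542/7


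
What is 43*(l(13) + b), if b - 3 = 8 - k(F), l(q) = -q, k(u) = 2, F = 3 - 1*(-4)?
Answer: -172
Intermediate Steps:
F = 7 (F = 3 + 4 = 7)
b = 9 (b = 3 + (8 - 1*2) = 3 + (8 - 2) = 3 + 6 = 9)
43*(l(13) + b) = 43*(-1*13 + 9) = 43*(-13 + 9) = 43*(-4) = -172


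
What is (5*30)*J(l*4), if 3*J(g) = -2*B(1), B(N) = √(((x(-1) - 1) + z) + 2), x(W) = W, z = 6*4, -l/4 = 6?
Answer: -200*√6 ≈ -489.90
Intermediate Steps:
l = -24 (l = -4*6 = -24)
z = 24
B(N) = 2*√6 (B(N) = √(((-1 - 1) + 24) + 2) = √((-2 + 24) + 2) = √(22 + 2) = √24 = 2*√6)
J(g) = -4*√6/3 (J(g) = (-4*√6)/3 = -4*√6/3)
(5*30)*J(l*4) = (5*30)*(-4*√6/3) = 150*(-4*√6/3) = -200*√6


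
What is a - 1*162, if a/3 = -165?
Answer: -657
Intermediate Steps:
a = -495 (a = 3*(-165) = -495)
a - 1*162 = -495 - 1*162 = -495 - 162 = -657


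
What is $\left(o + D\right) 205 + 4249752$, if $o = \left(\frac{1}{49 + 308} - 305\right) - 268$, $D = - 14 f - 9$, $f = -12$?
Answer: $\frac{1486863079}{357} \approx 4.1649 \cdot 10^{6}$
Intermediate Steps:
$D = 159$ ($D = \left(-14\right) \left(-12\right) - 9 = 168 - 9 = 159$)
$o = - \frac{204560}{357}$ ($o = \left(\frac{1}{357} - 305\right) - 268 = - \frac{108884}{357} - 268 = - \frac{204560}{357} \approx -573.0$)
$\left(o + D\right) 205 + 4249752 = \left(- \frac{204560}{357} + 159\right) 205 + 4249752 = \left(- \frac{147797}{357}\right) 205 + 4249752 = - \frac{30298385}{357} + 4249752 = \frac{1486863079}{357}$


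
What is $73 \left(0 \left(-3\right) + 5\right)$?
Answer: $365$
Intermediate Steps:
$73 \left(0 \left(-3\right) + 5\right) = 73 \left(0 + 5\right) = 73 \cdot 5 = 365$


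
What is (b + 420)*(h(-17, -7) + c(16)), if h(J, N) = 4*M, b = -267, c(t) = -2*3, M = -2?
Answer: -2142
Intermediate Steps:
c(t) = -6
h(J, N) = -8 (h(J, N) = 4*(-2) = -8)
(b + 420)*(h(-17, -7) + c(16)) = (-267 + 420)*(-8 - 6) = 153*(-14) = -2142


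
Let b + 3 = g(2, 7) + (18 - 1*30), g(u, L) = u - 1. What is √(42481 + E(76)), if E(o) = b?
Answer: √42467 ≈ 206.08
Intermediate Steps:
g(u, L) = -1 + u
b = -14 (b = -3 + ((-1 + 2) + (18 - 1*30)) = -3 + (1 + (18 - 30)) = -3 + (1 - 12) = -3 - 11 = -14)
E(o) = -14
√(42481 + E(76)) = √(42481 - 14) = √42467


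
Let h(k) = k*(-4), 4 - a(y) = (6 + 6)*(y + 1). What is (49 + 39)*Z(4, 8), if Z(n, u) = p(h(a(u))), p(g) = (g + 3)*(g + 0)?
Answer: 15338752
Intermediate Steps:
a(y) = -8 - 12*y (a(y) = 4 - (6 + 6)*(y + 1) = 4 - 12*(1 + y) = 4 - (12 + 12*y) = 4 + (-12 - 12*y) = -8 - 12*y)
h(k) = -4*k
p(g) = g*(3 + g) (p(g) = (3 + g)*g = g*(3 + g))
Z(n, u) = (32 + 48*u)*(35 + 48*u) (Z(n, u) = (-4*(-8 - 12*u))*(3 - 4*(-8 - 12*u)) = (32 + 48*u)*(3 + (32 + 48*u)) = (32 + 48*u)*(35 + 48*u))
(49 + 39)*Z(4, 8) = (49 + 39)*(1120 + 2304*8**2 + 3216*8) = 88*(1120 + 2304*64 + 25728) = 88*(1120 + 147456 + 25728) = 88*174304 = 15338752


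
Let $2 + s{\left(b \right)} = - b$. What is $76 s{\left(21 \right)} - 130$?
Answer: $-1878$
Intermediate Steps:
$s{\left(b \right)} = -2 - b$
$76 s{\left(21 \right)} - 130 = 76 \left(-2 - 21\right) - 130 = 76 \left(-23\right) - 130 = -1748 - 130 = -1878$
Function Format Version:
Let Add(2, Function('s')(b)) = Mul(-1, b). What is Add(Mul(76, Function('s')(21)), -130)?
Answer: -1878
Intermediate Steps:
Function('s')(b) = Add(-2, Mul(-1, b))
Add(Mul(76, Function('s')(21)), -130) = Add(Mul(76, Add(-2, Mul(-1, 21))), -130) = Add(Mul(76, Add(-2, -21)), -130) = Add(Mul(76, -23), -130) = Add(-1748, -130) = -1878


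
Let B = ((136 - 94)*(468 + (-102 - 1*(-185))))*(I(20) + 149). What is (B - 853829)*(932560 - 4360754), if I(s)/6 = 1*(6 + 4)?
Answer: -13653979044706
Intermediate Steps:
I(s) = 60 (I(s) = 6*(1*(6 + 4)) = 6*(1*10) = 6*10 = 60)
B = 4836678 (B = ((136 - 94)*(468 + (-102 - 1*(-185))))*(60 + 149) = (42*(468 + (-102 + 185)))*209 = (42*(468 + 83))*209 = (42*551)*209 = 23142*209 = 4836678)
(B - 853829)*(932560 - 4360754) = (4836678 - 853829)*(932560 - 4360754) = 3982849*(-3428194) = -13653979044706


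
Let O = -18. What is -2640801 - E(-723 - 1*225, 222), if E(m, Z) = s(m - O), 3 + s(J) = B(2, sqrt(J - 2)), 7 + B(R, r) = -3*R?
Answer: -2640785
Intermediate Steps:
B(R, r) = -7 - 3*R
s(J) = -16 (s(J) = -3 + (-7 - 3*2) = -3 + (-7 - 6) = -3 - 13 = -16)
E(m, Z) = -16
-2640801 - E(-723 - 1*225, 222) = -2640801 - 1*(-16) = -2640801 + 16 = -2640785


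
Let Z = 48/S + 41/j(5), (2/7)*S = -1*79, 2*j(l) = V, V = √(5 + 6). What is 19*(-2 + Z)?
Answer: -22838/553 + 1558*√11/11 ≈ 428.46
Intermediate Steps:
V = √11 ≈ 3.3166
j(l) = √11/2
S = -553/2 (S = 7*(-1*79)/2 = (7/2)*(-79) = -553/2 ≈ -276.50)
Z = -96/553 + 82*√11/11 (Z = 48/(-553/2) + 41/((√11/2)) = 48*(-2/553) + 41*(2*√11/11) = -96/553 + 82*√11/11 ≈ 24.550)
19*(-2 + Z) = 19*(-2 + (-96/553 + 82*√11/11)) = 19*(-1202/553 + 82*√11/11) = -22838/553 + 1558*√11/11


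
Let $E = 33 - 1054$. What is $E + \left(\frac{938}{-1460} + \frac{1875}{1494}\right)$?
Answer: $- \frac{92737913}{90885} \approx -1020.4$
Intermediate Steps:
$E = -1021$
$E + \left(\frac{938}{-1460} + \frac{1875}{1494}\right) = -1021 + \left(\frac{938}{-1460} + \frac{1875}{1494}\right) = -1021 + \left(938 \left(- \frac{1}{1460}\right) + 1875 \cdot \frac{1}{1494}\right) = -1021 + \left(- \frac{469}{730} + \frac{625}{498}\right) = -1021 + \frac{55672}{90885} = - \frac{92737913}{90885}$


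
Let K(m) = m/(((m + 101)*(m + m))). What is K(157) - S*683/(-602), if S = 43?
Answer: 176221/3612 ≈ 48.788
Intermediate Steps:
K(m) = 1/(2*(101 + m)) (K(m) = m/(((101 + m)*(2*m))) = m/((2*m*(101 + m))) = m*(1/(2*m*(101 + m))) = 1/(2*(101 + m)))
K(157) - S*683/(-602) = 1/(2*(101 + 157)) - 43*683/(-602) = (½)/258 - 43*683*(-1/602) = (½)*(1/258) - 43*(-683)/602 = 1/516 - 1*(-683/14) = 1/516 + 683/14 = 176221/3612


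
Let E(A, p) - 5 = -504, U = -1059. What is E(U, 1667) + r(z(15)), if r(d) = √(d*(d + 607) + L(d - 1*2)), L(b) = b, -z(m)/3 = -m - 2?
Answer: -499 + √33607 ≈ -315.68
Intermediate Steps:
z(m) = 6 + 3*m (z(m) = -3*(-m - 2) = -3*(-2 - m) = 6 + 3*m)
E(A, p) = -499 (E(A, p) = 5 - 504 = -499)
r(d) = √(-2 + d + d*(607 + d)) (r(d) = √(d*(d + 607) + (d - 1*2)) = √(d*(607 + d) + (d - 2)) = √(d*(607 + d) + (-2 + d)) = √(-2 + d + d*(607 + d)))
E(U, 1667) + r(z(15)) = -499 + √(-2 + (6 + 3*15)² + 608*(6 + 3*15)) = -499 + √(-2 + (6 + 45)² + 608*(6 + 45)) = -499 + √(-2 + 51² + 608*51) = -499 + √(-2 + 2601 + 31008) = -499 + √33607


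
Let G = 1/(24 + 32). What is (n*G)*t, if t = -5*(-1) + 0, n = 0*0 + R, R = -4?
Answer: -5/14 ≈ -0.35714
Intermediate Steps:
G = 1/56 ≈ 0.017857
n = -4 (n = 0*0 - 4 = 0 - 4 = -4)
t = 5 (t = 5 + 0 = 5)
(n*G)*t = -4*1/56*5 = -1/14*5 = -5/14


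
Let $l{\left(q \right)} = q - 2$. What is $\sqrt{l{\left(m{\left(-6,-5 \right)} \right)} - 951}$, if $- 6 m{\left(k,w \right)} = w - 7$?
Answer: $i \sqrt{951} \approx 30.838 i$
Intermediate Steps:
$m{\left(k,w \right)} = \frac{7}{6} - \frac{w}{6}$ ($m{\left(k,w \right)} = - \frac{w - 7}{6} = - \frac{-7 + w}{6} = \frac{7}{6} - \frac{w}{6}$)
$l{\left(q \right)} = -2 + q$
$\sqrt{l{\left(m{\left(-6,-5 \right)} \right)} - 951} = \sqrt{\left(-2 + \left(\frac{7}{6} - - \frac{5}{6}\right)\right) - 951} = \sqrt{\left(-2 + \left(\frac{7}{6} + \frac{5}{6}\right)\right) - 951} = \sqrt{\left(-2 + 2\right) - 951} = \sqrt{0 - 951} = \sqrt{-951} = i \sqrt{951}$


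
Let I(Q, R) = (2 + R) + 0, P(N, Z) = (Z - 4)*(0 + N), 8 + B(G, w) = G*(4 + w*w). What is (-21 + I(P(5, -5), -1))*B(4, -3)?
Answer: -880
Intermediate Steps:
B(G, w) = -8 + G*(4 + w**2) (B(G, w) = -8 + G*(4 + w*w) = -8 + G*(4 + w**2))
P(N, Z) = N*(-4 + Z) (P(N, Z) = (-4 + Z)*N = N*(-4 + Z))
I(Q, R) = 2 + R
(-21 + I(P(5, -5), -1))*B(4, -3) = (-21 + (2 - 1))*(-8 + 4*4 + 4*(-3)**2) = (-21 + 1)*(-8 + 16 + 4*9) = -20*(-8 + 16 + 36) = -20*44 = -880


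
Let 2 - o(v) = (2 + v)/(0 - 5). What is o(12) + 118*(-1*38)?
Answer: -22396/5 ≈ -4479.2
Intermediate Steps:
o(v) = 12/5 + v/5 (o(v) = 2 - (2 + v)/(0 - 5) = 2 - (2 + v)/(-5) = 2 - (2 + v)*(-1)/5 = 2 - (-⅖ - v/5) = 2 + (⅖ + v/5) = 12/5 + v/5)
o(12) + 118*(-1*38) = (12/5 + (⅕)*12) + 118*(-1*38) = (12/5 + 12/5) + 118*(-38) = 24/5 - 4484 = -22396/5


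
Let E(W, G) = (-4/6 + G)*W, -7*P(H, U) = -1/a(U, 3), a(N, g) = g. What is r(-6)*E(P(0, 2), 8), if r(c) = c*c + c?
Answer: 220/21 ≈ 10.476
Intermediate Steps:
P(H, U) = 1/21 (P(H, U) = -(-1)/(7*3) = -⅐*(-⅓) = 1/21)
r(c) = c + c² (r(c) = c² + c = c + c²)
E(W, G) = W*(-⅔ + G) (E(W, G) = (-4*⅙ + G)*W = (-⅔ + G)*W = W*(-⅔ + G))
r(-6)*E(P(0, 2), 8) = (-6*(1 - 6))*((⅓)*(1/21)*(-2 + 3*8)) = (-6*(-5))*((⅓)*(1/21)*(-2 + 24)) = 30*((⅓)*(1/21)*22) = 30*(22/63) = 220/21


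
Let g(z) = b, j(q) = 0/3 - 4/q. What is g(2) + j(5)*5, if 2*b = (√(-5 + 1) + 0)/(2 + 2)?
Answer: -4 + I/4 ≈ -4.0 + 0.25*I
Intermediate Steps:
j(q) = -4/q (j(q) = 0*(⅓) - 4/q = 0 - 4/q = -4/q)
b = I/4 (b = ((√(-5 + 1) + 0)/(2 + 2))/2 = ((√(-4) + 0)/4)/2 = ((2*I + 0)*(¼))/2 = ((2*I)*(¼))/2 = (I/2)/2 = I/4 ≈ 0.25*I)
g(z) = I/4
g(2) + j(5)*5 = I/4 - 4/5*5 = I/4 - 4*⅕*5 = I/4 - ⅘*5 = I/4 - 4 = -4 + I/4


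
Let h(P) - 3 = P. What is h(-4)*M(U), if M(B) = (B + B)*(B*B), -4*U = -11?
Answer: -1331/32 ≈ -41.594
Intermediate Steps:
U = 11/4 (U = -¼*(-11) = 11/4 ≈ 2.7500)
h(P) = 3 + P
M(B) = 2*B³ (M(B) = (2*B)*B² = 2*B³)
h(-4)*M(U) = (3 - 4)*(2*(11/4)³) = -2*1331/64 = -1*1331/32 = -1331/32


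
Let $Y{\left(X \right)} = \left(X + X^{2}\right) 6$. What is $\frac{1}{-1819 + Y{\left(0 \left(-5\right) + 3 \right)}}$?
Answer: $- \frac{1}{1747} \approx -0.00057241$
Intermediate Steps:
$Y{\left(X \right)} = 6 X + 6 X^{2}$
$\frac{1}{-1819 + Y{\left(0 \left(-5\right) + 3 \right)}} = \frac{1}{-1819 + 6 \left(0 \left(-5\right) + 3\right) \left(1 + \left(0 \left(-5\right) + 3\right)\right)} = \frac{1}{-1819 + 6 \left(0 + 3\right) \left(1 + \left(0 + 3\right)\right)} = \frac{1}{-1819 + 6 \cdot 3 \left(1 + 3\right)} = \frac{1}{-1819 + 6 \cdot 3 \cdot 4} = \frac{1}{-1819 + 72} = \frac{1}{-1747} = - \frac{1}{1747}$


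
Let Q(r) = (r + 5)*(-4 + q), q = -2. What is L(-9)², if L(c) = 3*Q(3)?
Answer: 20736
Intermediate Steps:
Q(r) = -30 - 6*r (Q(r) = (r + 5)*(-4 - 2) = (5 + r)*(-6) = -30 - 6*r)
L(c) = -144 (L(c) = 3*(-30 - 6*3) = 3*(-30 - 18) = 3*(-48) = -144)
L(-9)² = (-144)² = 20736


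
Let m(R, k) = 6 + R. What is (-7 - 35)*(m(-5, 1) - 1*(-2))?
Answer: -126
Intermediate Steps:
(-7 - 35)*(m(-5, 1) - 1*(-2)) = (-7 - 35)*((6 - 5) - 1*(-2)) = -42*(1 + 2) = -42*3 = -126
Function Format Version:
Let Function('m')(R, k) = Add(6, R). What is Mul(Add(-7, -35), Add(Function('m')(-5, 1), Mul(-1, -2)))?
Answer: -126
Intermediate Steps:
Mul(Add(-7, -35), Add(Function('m')(-5, 1), Mul(-1, -2))) = Mul(Add(-7, -35), Add(Add(6, -5), Mul(-1, -2))) = Mul(-42, Add(1, 2)) = Mul(-42, 3) = -126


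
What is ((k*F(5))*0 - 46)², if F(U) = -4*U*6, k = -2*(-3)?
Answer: 2116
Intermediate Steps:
k = 6
F(U) = -24*U
((k*F(5))*0 - 46)² = ((6*(-24*5))*0 - 46)² = ((6*(-120))*0 - 46)² = (-720*0 - 46)² = (0 - 46)² = (-46)² = 2116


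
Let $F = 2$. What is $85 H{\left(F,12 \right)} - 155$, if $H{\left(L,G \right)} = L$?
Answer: $15$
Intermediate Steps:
$85 H{\left(F,12 \right)} - 155 = 85 \cdot 2 - 155 = 170 - 155 = 15$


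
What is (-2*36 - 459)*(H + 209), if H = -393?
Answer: 97704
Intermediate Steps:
(-2*36 - 459)*(H + 209) = (-2*36 - 459)*(-393 + 209) = (-72 - 459)*(-184) = -531*(-184) = 97704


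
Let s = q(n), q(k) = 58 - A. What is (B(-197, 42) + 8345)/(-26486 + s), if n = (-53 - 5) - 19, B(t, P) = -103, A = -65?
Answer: -8242/26363 ≈ -0.31263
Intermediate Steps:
n = -77 (n = -58 - 19 = -77)
q(k) = 123 (q(k) = 58 - 1*(-65) = 58 + 65 = 123)
s = 123
(B(-197, 42) + 8345)/(-26486 + s) = (-103 + 8345)/(-26486 + 123) = 8242/(-26363) = 8242*(-1/26363) = -8242/26363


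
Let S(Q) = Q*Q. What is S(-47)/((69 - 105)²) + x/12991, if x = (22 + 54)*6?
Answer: 29288095/16836336 ≈ 1.7396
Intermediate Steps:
S(Q) = Q²
x = 456 (x = 76*6 = 456)
S(-47)/((69 - 105)²) + x/12991 = (-47)²/((69 - 105)²) + 456/12991 = 2209/((-36)²) + 456*(1/12991) = 2209/1296 + 456/12991 = 29288095/16836336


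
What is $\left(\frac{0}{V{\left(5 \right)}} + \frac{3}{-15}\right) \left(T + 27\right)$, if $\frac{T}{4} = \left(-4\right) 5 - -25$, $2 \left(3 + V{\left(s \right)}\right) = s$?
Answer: $- \frac{47}{5} \approx -9.4$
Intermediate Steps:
$V{\left(s \right)} = -3 + \frac{s}{2}$
$T = 20$ ($T = 4 \left(\left(-4\right) 5 - -25\right) = 4 \left(-20 + 25\right) = 4 \cdot 5 = 20$)
$\left(\frac{0}{V{\left(5 \right)}} + \frac{3}{-15}\right) \left(T + 27\right) = \left(\frac{0}{-3 + \frac{1}{2} \cdot 5} + \frac{3}{-15}\right) \left(20 + 27\right) = \left(\frac{0}{-3 + \frac{5}{2}} + 3 \left(- \frac{1}{15}\right)\right) 47 = \left(\frac{0}{- \frac{1}{2}} - \frac{1}{5}\right) 47 = \left(0 \left(-2\right) - \frac{1}{5}\right) 47 = \left(0 - \frac{1}{5}\right) 47 = \left(- \frac{1}{5}\right) 47 = - \frac{47}{5}$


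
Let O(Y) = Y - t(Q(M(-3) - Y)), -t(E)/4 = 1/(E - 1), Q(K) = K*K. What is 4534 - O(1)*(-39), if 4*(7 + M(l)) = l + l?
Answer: 544395/119 ≈ 4574.8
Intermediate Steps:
M(l) = -7 + l/2 (M(l) = -7 + (l + l)/4 = -7 + (2*l)/4 = -7 + l/2)
Q(K) = K**2
t(E) = -4/(-1 + E) (t(E) = -4/(E - 1) = -4/(-1 + E))
O(Y) = Y + 4/(-1 + (-17/2 - Y)**2) (O(Y) = Y - (-4)/(-1 + ((-7 + (1/2)*(-3)) - Y)**2) = Y - (-4)/(-1 + ((-7 - 3/2) - Y)**2) = Y - (-4)/(-1 + (-17/2 - Y)**2) = Y + 4/(-1 + (-17/2 - Y)**2))
4534 - O(1)*(-39) = 4534 - (1 + 4/(-1 + (17/2 + 1)**2))*(-39) = 4534 - (1 + 4/(-1 + (19/2)**2))*(-39) = 4534 - (1 + 4/(-1 + 361/4))*(-39) = 4534 - (1 + 4/(357/4))*(-39) = 4534 - (1 + 4*(4/357))*(-39) = 4534 - (1 + 16/357)*(-39) = 4534 - 373*(-39)/357 = 4534 - 1*(-4849/119) = 4534 + 4849/119 = 544395/119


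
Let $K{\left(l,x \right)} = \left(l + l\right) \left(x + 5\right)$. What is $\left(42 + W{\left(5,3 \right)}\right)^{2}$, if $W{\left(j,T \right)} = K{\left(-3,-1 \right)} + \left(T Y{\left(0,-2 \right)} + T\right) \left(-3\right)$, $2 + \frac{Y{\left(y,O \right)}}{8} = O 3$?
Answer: $342225$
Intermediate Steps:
$Y{\left(y,O \right)} = -16 + 24 O$ ($Y{\left(y,O \right)} = -16 + 8 O 3 = -16 + 8 \cdot 3 O = -16 + 24 O$)
$K{\left(l,x \right)} = 2 l \left(5 + x\right)$
$W{\left(j,T \right)} = -24 + 189 T$ ($W{\left(j,T \right)} = 2 \left(-3\right) \left(5 - 1\right) + \left(T \left(-16 + 24 \left(-2\right)\right) + T\right) \left(-3\right) = 2 \left(-3\right) 4 + \left(T \left(-16 - 48\right) + T\right) \left(-3\right) = -24 + \left(T \left(-64\right) + T\right) \left(-3\right) = -24 + \left(- 64 T + T\right) \left(-3\right) = -24 + - 63 T \left(-3\right) = -24 + 189 T$)
$\left(42 + W{\left(5,3 \right)}\right)^{2} = \left(42 + \left(-24 + 189 \cdot 3\right)\right)^{2} = \left(42 + \left(-24 + 567\right)\right)^{2} = \left(42 + 543\right)^{2} = 585^{2} = 342225$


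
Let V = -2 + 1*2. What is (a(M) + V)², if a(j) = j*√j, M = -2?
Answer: -8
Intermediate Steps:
V = 0 (V = -2 + 2 = 0)
a(j) = j^(3/2)
(a(M) + V)² = ((-2)^(3/2) + 0)² = (-2*I*√2 + 0)² = (-2*I*√2)² = -8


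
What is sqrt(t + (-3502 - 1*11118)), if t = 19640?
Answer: 2*sqrt(1255) ≈ 70.852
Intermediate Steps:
sqrt(t + (-3502 - 1*11118)) = sqrt(19640 + (-3502 - 1*11118)) = sqrt(19640 + (-3502 - 11118)) = sqrt(19640 - 14620) = sqrt(5020) = 2*sqrt(1255)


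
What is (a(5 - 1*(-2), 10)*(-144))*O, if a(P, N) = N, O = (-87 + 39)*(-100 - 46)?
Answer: -10091520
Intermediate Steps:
O = 7008 (O = -48*(-146) = 7008)
(a(5 - 1*(-2), 10)*(-144))*O = (10*(-144))*7008 = -1440*7008 = -10091520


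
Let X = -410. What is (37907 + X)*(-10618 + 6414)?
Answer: -157637388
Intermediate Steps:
(37907 + X)*(-10618 + 6414) = (37907 - 410)*(-10618 + 6414) = 37497*(-4204) = -157637388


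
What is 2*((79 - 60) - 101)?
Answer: -164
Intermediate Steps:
2*((79 - 60) - 101) = 2*(19 - 101) = 2*(-82) = -164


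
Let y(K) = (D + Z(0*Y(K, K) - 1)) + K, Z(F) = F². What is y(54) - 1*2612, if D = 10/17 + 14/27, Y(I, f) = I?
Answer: -1173155/459 ≈ -2555.9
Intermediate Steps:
D = 508/459 (D = 10*(1/17) + 14*(1/27) = 10/17 + 14/27 = 508/459 ≈ 1.1068)
y(K) = 967/459 + K (y(K) = (508/459 + (0*K - 1)²) + K = (508/459 + (0 - 1)²) + K = (508/459 + (-1)²) + K = (508/459 + 1) + K = 967/459 + K)
y(54) - 1*2612 = (967/459 + 54) - 1*2612 = 25753/459 - 2612 = -1173155/459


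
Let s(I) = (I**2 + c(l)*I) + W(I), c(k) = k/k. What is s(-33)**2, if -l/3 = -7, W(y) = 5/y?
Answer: 1214034649/1089 ≈ 1.1148e+6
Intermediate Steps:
l = 21 (l = -3*(-7) = 21)
c(k) = 1
s(I) = I + I**2 + 5/I (s(I) = (I**2 + 1*I) + 5/I = (I**2 + I) + 5/I = (I + I**2) + 5/I = I + I**2 + 5/I)
s(-33)**2 = (-33 + (-33)**2 + 5/(-33))**2 = (-33 + 1089 + 5*(-1/33))**2 = (-33 + 1089 - 5/33)**2 = (34843/33)**2 = 1214034649/1089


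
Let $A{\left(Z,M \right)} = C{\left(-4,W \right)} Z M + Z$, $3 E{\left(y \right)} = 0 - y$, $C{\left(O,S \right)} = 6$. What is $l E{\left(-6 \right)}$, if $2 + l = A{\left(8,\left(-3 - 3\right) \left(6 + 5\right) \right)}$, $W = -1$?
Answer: $-6324$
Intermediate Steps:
$E{\left(y \right)} = - \frac{y}{3}$ ($E{\left(y \right)} = \frac{0 - y}{3} = \frac{\left(-1\right) y}{3} = - \frac{y}{3}$)
$A{\left(Z,M \right)} = Z + 6 M Z$ ($A{\left(Z,M \right)} = 6 Z M + Z = 6 M Z + Z = Z + 6 M Z$)
$l = -3162$ ($l = -2 + 8 \left(1 + 6 \left(-3 - 3\right) \left(6 + 5\right)\right) = -2 + 8 \left(1 + 6 \left(\left(-6\right) 11\right)\right) = -2 + 8 \left(1 + 6 \left(-66\right)\right) = -2 + 8 \left(1 - 396\right) = -2 + 8 \left(-395\right) = -2 - 3160 = -3162$)
$l E{\left(-6 \right)} = - 3162 \left(\left(- \frac{1}{3}\right) \left(-6\right)\right) = \left(-3162\right) 2 = -6324$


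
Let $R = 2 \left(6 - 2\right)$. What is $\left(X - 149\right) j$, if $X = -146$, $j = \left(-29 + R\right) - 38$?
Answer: $17405$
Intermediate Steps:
$R = 8$ ($R = 2 \cdot 4 = 8$)
$j = -59$ ($j = \left(-29 + 8\right) - 38 = -21 - 38 = -59$)
$\left(X - 149\right) j = \left(-146 - 149\right) \left(-59\right) = \left(-295\right) \left(-59\right) = 17405$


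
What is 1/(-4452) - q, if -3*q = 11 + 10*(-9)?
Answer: -39079/1484 ≈ -26.334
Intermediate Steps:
q = 79/3 (q = -(11 + 10*(-9))/3 = -(11 - 90)/3 = -⅓*(-79) = 79/3 ≈ 26.333)
1/(-4452) - q = 1/(-4452) - 1*79/3 = -1/4452 - 79/3 = -39079/1484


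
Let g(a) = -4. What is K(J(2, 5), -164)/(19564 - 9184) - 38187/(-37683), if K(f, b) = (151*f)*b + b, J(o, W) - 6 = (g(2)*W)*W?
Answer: 815826772/3621755 ≈ 225.26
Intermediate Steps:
J(o, W) = 6 - 4*W² (J(o, W) = 6 + (-4*W)*W = 6 - 4*W²)
K(f, b) = b + 151*b*f (K(f, b) = 151*b*f + b = b + 151*b*f)
K(J(2, 5), -164)/(19564 - 9184) - 38187/(-37683) = (-164*(1 + 151*(6 - 4*5²)))/(19564 - 9184) - 38187/(-37683) = -164*(1 + 151*(6 - 4*25))/10380 - 38187*(-1/37683) = -164*(1 + 151*(6 - 100))*(1/10380) + 4243/4187 = -164*(1 + 151*(-94))*(1/10380) + 4243/4187 = -164*(1 - 14194)*(1/10380) + 4243/4187 = -164*(-14193)*(1/10380) + 4243/4187 = 2327652*(1/10380) + 4243/4187 = 193971/865 + 4243/4187 = 815826772/3621755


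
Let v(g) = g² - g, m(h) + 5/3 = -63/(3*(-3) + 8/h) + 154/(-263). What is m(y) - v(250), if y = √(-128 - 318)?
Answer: -126953263088/2039565 - 36*I*√446/2585 ≈ -62245.0 - 0.29411*I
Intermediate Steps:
y = I*√446 (y = √(-446) = I*√446 ≈ 21.119*I)
m(h) = -1777/789 - 63/(-9 + 8/h) (m(h) = -5/3 + (-63/(3*(-3) + 8/h) + 154/(-263)) = -5/3 + (-63/(-9 + 8/h) + 154*(-1/263)) = -5/3 + (-63/(-9 + 8/h) - 154/263) = -5/3 + (-154/263 - 63/(-9 + 8/h)) = -1777/789 - 63/(-9 + 8/h))
m(y) - v(250) = 2*(7108 + 16857*(I*√446))/(789*(-8 + 9*(I*√446))) - 250*(-1 + 250) = 2*(7108 + 16857*I*√446)/(789*(-8 + 9*I*√446)) - 250*249 = 2*(7108 + 16857*I*√446)/(789*(-8 + 9*I*√446)) - 1*62250 = 2*(7108 + 16857*I*√446)/(789*(-8 + 9*I*√446)) - 62250 = -62250 + 2*(7108 + 16857*I*√446)/(789*(-8 + 9*I*√446))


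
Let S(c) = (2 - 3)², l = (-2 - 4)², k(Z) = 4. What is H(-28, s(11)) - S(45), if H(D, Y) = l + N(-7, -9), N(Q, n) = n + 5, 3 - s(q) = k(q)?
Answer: 31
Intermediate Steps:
s(q) = -1 (s(q) = 3 - 1*4 = 3 - 4 = -1)
l = 36 (l = (-6)² = 36)
N(Q, n) = 5 + n
S(c) = 1 (S(c) = (-1)² = 1)
H(D, Y) = 32 (H(D, Y) = 36 + (5 - 9) = 36 - 4 = 32)
H(-28, s(11)) - S(45) = 32 - 1*1 = 32 - 1 = 31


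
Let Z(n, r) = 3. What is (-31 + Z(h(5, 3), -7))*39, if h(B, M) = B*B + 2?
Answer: -1092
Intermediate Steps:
h(B, M) = 2 + B² (h(B, M) = B² + 2 = 2 + B²)
(-31 + Z(h(5, 3), -7))*39 = (-31 + 3)*39 = -28*39 = -1092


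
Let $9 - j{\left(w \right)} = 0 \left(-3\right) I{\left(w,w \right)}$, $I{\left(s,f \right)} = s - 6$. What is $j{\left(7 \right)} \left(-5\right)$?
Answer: $-45$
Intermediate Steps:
$I{\left(s,f \right)} = -6 + s$ ($I{\left(s,f \right)} = s - 6 = -6 + s$)
$j{\left(w \right)} = 9$ ($j{\left(w \right)} = 9 - 0 \left(-3\right) \left(-6 + w\right) = 9 - 0 \left(-6 + w\right) = 9 - 0 = 9 + 0 = 9$)
$j{\left(7 \right)} \left(-5\right) = 9 \left(-5\right) = -45$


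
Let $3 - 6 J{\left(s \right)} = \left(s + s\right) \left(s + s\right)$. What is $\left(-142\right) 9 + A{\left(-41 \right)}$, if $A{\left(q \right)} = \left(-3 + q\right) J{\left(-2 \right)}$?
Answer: $- \frac{3548}{3} \approx -1182.7$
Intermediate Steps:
$J{\left(s \right)} = \frac{1}{2} - \frac{2 s^{2}}{3}$ ($J{\left(s \right)} = \frac{1}{2} - \frac{\left(s + s\right) \left(s + s\right)}{6} = \frac{1}{2} - \frac{2 s 2 s}{6} = \frac{1}{2} - \frac{4 s^{2}}{6} = \frac{1}{2} - \frac{2 s^{2}}{3}$)
$A{\left(q \right)} = \frac{13}{2} - \frac{13 q}{6}$ ($A{\left(q \right)} = \left(-3 + q\right) \left(\frac{1}{2} - \frac{2 \left(-2\right)^{2}}{3}\right) = \left(-3 + q\right) \left(\frac{1}{2} - \frac{8}{3}\right) = \left(-3 + q\right) \left(- \frac{13}{6}\right) = \frac{13}{2} - \frac{13 q}{6}$)
$\left(-142\right) 9 + A{\left(-41 \right)} = \left(-142\right) 9 + \left(\frac{13}{2} - - \frac{533}{6}\right) = -1278 + \left(\frac{13}{2} + \frac{533}{6}\right) = -1278 + \frac{286}{3} = - \frac{3548}{3}$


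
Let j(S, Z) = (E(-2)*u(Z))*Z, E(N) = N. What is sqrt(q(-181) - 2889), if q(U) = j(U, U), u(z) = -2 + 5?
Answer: I*sqrt(1803) ≈ 42.462*I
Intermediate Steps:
u(z) = 3
j(S, Z) = -6*Z (j(S, Z) = (-2*3)*Z = -6*Z)
q(U) = -6*U
sqrt(q(-181) - 2889) = sqrt(-6*(-181) - 2889) = sqrt(1086 - 2889) = sqrt(-1803) = I*sqrt(1803)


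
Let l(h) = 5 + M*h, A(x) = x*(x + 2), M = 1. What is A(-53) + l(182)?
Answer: 2890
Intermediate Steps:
A(x) = x*(2 + x)
l(h) = 5 + h (l(h) = 5 + 1*h = 5 + h)
A(-53) + l(182) = -53*(2 - 53) + (5 + 182) = -53*(-51) + 187 = 2703 + 187 = 2890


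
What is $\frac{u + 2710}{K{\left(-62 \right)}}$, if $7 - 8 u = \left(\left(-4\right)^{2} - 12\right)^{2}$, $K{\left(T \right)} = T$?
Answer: $- \frac{21671}{496} \approx -43.692$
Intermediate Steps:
$u = - \frac{9}{8}$ ($u = \frac{7}{8} - \frac{\left(\left(-4\right)^{2} - 12\right)^{2}}{8} = \frac{7}{8} - \frac{\left(16 - 12\right)^{2}}{8} = \frac{7}{8} - \frac{4^{2}}{8} = \frac{7}{8} - 2 = - \frac{9}{8} \approx -1.125$)
$\frac{u + 2710}{K{\left(-62 \right)}} = \frac{- \frac{9}{8} + 2710}{-62} = \frac{21671}{8} \left(- \frac{1}{62}\right) = - \frac{21671}{496}$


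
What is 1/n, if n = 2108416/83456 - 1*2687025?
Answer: -163/437980957 ≈ -3.7216e-7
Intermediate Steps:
n = -437980957/163 (n = 2108416*(1/83456) - 2687025 = 4118/163 - 2687025 = -437980957/163 ≈ -2.6870e+6)
1/n = 1/(-437980957/163) = -163/437980957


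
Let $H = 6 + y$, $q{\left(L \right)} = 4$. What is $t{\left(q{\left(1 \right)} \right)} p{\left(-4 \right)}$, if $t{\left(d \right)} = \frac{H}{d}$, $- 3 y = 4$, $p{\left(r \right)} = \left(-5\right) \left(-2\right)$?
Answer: $\frac{35}{3} \approx 11.667$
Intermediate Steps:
$p{\left(r \right)} = 10$
$y = - \frac{4}{3}$ ($y = \left(- \frac{1}{3}\right) 4 = - \frac{4}{3} \approx -1.3333$)
$H = \frac{14}{3}$ ($H = 6 - \frac{4}{3} = \frac{14}{3} \approx 4.6667$)
$t{\left(d \right)} = \frac{14}{3 d}$
$t{\left(q{\left(1 \right)} \right)} p{\left(-4 \right)} = \frac{14}{3 \cdot 4} \cdot 10 = \frac{14}{3} \cdot \frac{1}{4} \cdot 10 = \frac{7}{6} \cdot 10 = \frac{35}{3}$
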